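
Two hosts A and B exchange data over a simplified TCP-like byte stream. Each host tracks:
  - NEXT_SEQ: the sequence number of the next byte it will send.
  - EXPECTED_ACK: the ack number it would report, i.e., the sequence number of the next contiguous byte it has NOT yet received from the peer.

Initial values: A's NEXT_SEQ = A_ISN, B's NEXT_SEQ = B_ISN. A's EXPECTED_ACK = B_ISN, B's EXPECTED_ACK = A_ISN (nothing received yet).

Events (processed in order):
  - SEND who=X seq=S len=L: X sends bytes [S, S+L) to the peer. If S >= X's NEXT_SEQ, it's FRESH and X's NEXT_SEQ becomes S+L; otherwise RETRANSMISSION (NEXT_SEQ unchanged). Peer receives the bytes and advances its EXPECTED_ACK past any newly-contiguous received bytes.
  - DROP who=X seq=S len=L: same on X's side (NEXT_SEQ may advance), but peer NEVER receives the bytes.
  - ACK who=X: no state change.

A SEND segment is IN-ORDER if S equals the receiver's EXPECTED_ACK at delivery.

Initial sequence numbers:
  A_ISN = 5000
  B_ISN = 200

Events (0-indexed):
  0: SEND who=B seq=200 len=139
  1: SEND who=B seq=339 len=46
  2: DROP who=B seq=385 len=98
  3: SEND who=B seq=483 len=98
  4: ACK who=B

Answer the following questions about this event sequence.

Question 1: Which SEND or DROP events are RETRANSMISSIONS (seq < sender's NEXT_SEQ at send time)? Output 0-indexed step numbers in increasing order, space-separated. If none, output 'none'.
Answer: none

Derivation:
Step 0: SEND seq=200 -> fresh
Step 1: SEND seq=339 -> fresh
Step 2: DROP seq=385 -> fresh
Step 3: SEND seq=483 -> fresh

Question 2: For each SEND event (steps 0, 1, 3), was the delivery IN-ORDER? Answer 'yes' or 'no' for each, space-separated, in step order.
Step 0: SEND seq=200 -> in-order
Step 1: SEND seq=339 -> in-order
Step 3: SEND seq=483 -> out-of-order

Answer: yes yes no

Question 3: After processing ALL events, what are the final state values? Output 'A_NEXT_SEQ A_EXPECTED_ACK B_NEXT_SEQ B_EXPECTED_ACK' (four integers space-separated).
Answer: 5000 385 581 5000

Derivation:
After event 0: A_seq=5000 A_ack=339 B_seq=339 B_ack=5000
After event 1: A_seq=5000 A_ack=385 B_seq=385 B_ack=5000
After event 2: A_seq=5000 A_ack=385 B_seq=483 B_ack=5000
After event 3: A_seq=5000 A_ack=385 B_seq=581 B_ack=5000
After event 4: A_seq=5000 A_ack=385 B_seq=581 B_ack=5000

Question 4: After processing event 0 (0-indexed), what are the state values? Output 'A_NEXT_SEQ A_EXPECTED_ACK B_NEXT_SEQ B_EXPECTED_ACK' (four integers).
After event 0: A_seq=5000 A_ack=339 B_seq=339 B_ack=5000

5000 339 339 5000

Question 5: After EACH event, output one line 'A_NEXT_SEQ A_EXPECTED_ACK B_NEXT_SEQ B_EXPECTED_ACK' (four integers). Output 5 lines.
5000 339 339 5000
5000 385 385 5000
5000 385 483 5000
5000 385 581 5000
5000 385 581 5000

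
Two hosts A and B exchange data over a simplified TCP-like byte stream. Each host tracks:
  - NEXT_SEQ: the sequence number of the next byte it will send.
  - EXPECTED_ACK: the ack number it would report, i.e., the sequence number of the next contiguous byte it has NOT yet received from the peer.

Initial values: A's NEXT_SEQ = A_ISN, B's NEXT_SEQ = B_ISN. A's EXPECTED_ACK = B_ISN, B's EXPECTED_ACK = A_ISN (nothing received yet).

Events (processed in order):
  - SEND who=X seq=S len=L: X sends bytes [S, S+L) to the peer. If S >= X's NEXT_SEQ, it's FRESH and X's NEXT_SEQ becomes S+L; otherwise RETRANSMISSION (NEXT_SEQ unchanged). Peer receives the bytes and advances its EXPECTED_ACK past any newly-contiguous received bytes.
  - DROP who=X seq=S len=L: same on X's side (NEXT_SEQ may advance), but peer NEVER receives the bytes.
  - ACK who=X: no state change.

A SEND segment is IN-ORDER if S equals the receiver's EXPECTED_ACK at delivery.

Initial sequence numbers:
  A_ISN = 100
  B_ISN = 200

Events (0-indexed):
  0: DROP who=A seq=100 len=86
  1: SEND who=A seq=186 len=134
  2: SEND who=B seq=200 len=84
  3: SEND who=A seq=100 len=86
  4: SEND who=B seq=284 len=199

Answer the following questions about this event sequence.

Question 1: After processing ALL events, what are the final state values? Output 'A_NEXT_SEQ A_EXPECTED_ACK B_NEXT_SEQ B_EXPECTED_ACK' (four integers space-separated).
Answer: 320 483 483 320

Derivation:
After event 0: A_seq=186 A_ack=200 B_seq=200 B_ack=100
After event 1: A_seq=320 A_ack=200 B_seq=200 B_ack=100
After event 2: A_seq=320 A_ack=284 B_seq=284 B_ack=100
After event 3: A_seq=320 A_ack=284 B_seq=284 B_ack=320
After event 4: A_seq=320 A_ack=483 B_seq=483 B_ack=320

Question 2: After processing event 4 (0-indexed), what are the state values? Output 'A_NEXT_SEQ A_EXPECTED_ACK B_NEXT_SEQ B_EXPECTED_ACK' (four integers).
After event 0: A_seq=186 A_ack=200 B_seq=200 B_ack=100
After event 1: A_seq=320 A_ack=200 B_seq=200 B_ack=100
After event 2: A_seq=320 A_ack=284 B_seq=284 B_ack=100
After event 3: A_seq=320 A_ack=284 B_seq=284 B_ack=320
After event 4: A_seq=320 A_ack=483 B_seq=483 B_ack=320

320 483 483 320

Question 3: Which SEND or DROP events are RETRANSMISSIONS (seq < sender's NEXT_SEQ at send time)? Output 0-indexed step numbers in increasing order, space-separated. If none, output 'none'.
Answer: 3

Derivation:
Step 0: DROP seq=100 -> fresh
Step 1: SEND seq=186 -> fresh
Step 2: SEND seq=200 -> fresh
Step 3: SEND seq=100 -> retransmit
Step 4: SEND seq=284 -> fresh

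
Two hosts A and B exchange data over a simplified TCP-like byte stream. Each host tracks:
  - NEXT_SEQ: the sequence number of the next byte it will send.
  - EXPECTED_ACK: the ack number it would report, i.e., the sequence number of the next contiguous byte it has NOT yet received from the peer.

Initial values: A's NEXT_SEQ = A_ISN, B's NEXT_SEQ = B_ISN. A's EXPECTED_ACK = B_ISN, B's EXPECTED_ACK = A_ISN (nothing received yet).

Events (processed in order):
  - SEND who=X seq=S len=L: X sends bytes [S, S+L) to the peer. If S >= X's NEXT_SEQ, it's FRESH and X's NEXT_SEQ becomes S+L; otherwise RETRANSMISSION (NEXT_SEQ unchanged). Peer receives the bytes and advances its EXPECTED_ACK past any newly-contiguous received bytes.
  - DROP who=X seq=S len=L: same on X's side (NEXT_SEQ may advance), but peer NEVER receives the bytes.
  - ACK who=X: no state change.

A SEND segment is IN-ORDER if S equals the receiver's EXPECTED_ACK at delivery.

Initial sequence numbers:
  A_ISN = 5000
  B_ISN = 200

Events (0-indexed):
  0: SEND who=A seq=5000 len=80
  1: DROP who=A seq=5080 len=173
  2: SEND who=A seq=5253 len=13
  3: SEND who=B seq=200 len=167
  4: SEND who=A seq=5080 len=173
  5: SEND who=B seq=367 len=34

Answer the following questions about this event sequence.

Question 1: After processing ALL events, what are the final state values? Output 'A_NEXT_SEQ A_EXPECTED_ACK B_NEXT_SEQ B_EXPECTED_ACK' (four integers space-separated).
Answer: 5266 401 401 5266

Derivation:
After event 0: A_seq=5080 A_ack=200 B_seq=200 B_ack=5080
After event 1: A_seq=5253 A_ack=200 B_seq=200 B_ack=5080
After event 2: A_seq=5266 A_ack=200 B_seq=200 B_ack=5080
After event 3: A_seq=5266 A_ack=367 B_seq=367 B_ack=5080
After event 4: A_seq=5266 A_ack=367 B_seq=367 B_ack=5266
After event 5: A_seq=5266 A_ack=401 B_seq=401 B_ack=5266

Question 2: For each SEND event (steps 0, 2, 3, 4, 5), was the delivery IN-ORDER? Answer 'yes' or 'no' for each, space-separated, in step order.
Step 0: SEND seq=5000 -> in-order
Step 2: SEND seq=5253 -> out-of-order
Step 3: SEND seq=200 -> in-order
Step 4: SEND seq=5080 -> in-order
Step 5: SEND seq=367 -> in-order

Answer: yes no yes yes yes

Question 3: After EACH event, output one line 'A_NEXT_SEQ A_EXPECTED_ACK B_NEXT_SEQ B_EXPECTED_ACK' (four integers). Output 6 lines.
5080 200 200 5080
5253 200 200 5080
5266 200 200 5080
5266 367 367 5080
5266 367 367 5266
5266 401 401 5266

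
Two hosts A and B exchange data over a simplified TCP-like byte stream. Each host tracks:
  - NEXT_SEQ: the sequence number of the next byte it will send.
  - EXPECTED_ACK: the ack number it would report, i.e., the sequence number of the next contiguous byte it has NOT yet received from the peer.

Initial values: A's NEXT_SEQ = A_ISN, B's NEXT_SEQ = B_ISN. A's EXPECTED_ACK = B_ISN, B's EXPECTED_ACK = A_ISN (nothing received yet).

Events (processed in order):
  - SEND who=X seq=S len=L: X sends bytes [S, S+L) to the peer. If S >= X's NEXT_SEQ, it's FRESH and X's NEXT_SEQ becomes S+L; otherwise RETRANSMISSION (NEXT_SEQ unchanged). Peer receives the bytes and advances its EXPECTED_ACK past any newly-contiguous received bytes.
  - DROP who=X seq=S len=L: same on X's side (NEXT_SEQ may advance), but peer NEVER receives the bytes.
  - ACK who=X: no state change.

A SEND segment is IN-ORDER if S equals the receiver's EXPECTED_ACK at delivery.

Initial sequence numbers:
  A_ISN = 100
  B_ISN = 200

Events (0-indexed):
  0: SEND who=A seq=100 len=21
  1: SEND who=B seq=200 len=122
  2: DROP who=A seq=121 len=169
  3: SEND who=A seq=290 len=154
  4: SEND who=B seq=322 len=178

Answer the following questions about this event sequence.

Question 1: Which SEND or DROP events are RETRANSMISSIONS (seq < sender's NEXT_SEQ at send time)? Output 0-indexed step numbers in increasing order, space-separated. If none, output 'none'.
Step 0: SEND seq=100 -> fresh
Step 1: SEND seq=200 -> fresh
Step 2: DROP seq=121 -> fresh
Step 3: SEND seq=290 -> fresh
Step 4: SEND seq=322 -> fresh

Answer: none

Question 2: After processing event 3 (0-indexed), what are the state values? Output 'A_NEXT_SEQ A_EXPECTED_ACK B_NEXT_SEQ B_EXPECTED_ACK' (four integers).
After event 0: A_seq=121 A_ack=200 B_seq=200 B_ack=121
After event 1: A_seq=121 A_ack=322 B_seq=322 B_ack=121
After event 2: A_seq=290 A_ack=322 B_seq=322 B_ack=121
After event 3: A_seq=444 A_ack=322 B_seq=322 B_ack=121

444 322 322 121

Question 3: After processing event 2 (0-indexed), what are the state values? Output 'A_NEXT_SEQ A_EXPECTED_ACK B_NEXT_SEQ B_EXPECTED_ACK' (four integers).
After event 0: A_seq=121 A_ack=200 B_seq=200 B_ack=121
After event 1: A_seq=121 A_ack=322 B_seq=322 B_ack=121
After event 2: A_seq=290 A_ack=322 B_seq=322 B_ack=121

290 322 322 121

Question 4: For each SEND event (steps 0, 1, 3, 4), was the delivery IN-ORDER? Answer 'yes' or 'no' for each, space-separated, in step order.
Step 0: SEND seq=100 -> in-order
Step 1: SEND seq=200 -> in-order
Step 3: SEND seq=290 -> out-of-order
Step 4: SEND seq=322 -> in-order

Answer: yes yes no yes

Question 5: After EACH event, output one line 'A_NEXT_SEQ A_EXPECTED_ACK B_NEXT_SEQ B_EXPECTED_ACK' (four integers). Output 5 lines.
121 200 200 121
121 322 322 121
290 322 322 121
444 322 322 121
444 500 500 121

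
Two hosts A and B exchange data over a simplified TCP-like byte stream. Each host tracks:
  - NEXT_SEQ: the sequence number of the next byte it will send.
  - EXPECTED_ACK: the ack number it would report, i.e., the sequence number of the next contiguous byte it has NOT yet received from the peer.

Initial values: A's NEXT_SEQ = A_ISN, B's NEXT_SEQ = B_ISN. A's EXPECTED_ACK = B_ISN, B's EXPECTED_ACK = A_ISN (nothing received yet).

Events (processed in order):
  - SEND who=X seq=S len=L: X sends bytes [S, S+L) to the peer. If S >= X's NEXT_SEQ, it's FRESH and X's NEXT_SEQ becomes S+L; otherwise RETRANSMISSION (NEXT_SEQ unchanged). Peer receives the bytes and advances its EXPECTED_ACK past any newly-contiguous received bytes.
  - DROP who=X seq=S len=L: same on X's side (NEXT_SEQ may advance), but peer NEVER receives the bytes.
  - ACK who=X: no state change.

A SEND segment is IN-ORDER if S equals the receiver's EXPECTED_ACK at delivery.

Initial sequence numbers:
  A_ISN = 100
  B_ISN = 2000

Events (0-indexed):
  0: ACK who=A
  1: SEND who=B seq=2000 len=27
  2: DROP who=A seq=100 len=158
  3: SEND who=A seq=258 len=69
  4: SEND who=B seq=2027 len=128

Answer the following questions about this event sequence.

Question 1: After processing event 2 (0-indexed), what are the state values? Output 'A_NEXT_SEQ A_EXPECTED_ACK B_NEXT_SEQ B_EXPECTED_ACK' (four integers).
After event 0: A_seq=100 A_ack=2000 B_seq=2000 B_ack=100
After event 1: A_seq=100 A_ack=2027 B_seq=2027 B_ack=100
After event 2: A_seq=258 A_ack=2027 B_seq=2027 B_ack=100

258 2027 2027 100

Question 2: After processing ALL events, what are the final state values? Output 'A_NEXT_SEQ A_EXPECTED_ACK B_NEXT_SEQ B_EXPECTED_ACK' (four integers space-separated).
Answer: 327 2155 2155 100

Derivation:
After event 0: A_seq=100 A_ack=2000 B_seq=2000 B_ack=100
After event 1: A_seq=100 A_ack=2027 B_seq=2027 B_ack=100
After event 2: A_seq=258 A_ack=2027 B_seq=2027 B_ack=100
After event 3: A_seq=327 A_ack=2027 B_seq=2027 B_ack=100
After event 4: A_seq=327 A_ack=2155 B_seq=2155 B_ack=100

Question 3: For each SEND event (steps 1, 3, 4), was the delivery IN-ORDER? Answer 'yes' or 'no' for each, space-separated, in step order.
Answer: yes no yes

Derivation:
Step 1: SEND seq=2000 -> in-order
Step 3: SEND seq=258 -> out-of-order
Step 4: SEND seq=2027 -> in-order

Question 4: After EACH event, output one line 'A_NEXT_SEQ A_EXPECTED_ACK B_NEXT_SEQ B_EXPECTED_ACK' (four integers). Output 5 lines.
100 2000 2000 100
100 2027 2027 100
258 2027 2027 100
327 2027 2027 100
327 2155 2155 100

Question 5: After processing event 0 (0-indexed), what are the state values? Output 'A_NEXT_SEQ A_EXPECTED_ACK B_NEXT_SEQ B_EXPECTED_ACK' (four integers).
After event 0: A_seq=100 A_ack=2000 B_seq=2000 B_ack=100

100 2000 2000 100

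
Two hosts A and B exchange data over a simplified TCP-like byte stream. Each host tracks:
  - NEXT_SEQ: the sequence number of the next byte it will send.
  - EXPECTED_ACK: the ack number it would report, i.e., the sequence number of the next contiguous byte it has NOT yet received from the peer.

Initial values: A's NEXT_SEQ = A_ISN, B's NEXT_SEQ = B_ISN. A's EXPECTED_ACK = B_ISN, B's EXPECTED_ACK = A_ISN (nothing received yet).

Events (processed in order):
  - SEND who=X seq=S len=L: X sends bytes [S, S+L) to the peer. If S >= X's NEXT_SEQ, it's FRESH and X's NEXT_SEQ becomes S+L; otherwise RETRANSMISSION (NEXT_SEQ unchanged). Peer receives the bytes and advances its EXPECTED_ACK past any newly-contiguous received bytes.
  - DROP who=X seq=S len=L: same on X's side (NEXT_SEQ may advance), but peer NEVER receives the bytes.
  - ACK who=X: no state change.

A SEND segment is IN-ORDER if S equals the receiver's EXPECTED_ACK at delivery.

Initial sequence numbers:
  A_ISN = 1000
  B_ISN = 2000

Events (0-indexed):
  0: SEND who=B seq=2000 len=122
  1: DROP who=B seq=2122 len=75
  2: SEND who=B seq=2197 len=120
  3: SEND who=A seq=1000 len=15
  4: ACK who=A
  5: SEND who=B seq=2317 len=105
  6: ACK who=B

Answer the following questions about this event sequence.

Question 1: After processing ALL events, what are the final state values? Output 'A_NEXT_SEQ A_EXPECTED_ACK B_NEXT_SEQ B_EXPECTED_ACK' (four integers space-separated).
After event 0: A_seq=1000 A_ack=2122 B_seq=2122 B_ack=1000
After event 1: A_seq=1000 A_ack=2122 B_seq=2197 B_ack=1000
After event 2: A_seq=1000 A_ack=2122 B_seq=2317 B_ack=1000
After event 3: A_seq=1015 A_ack=2122 B_seq=2317 B_ack=1015
After event 4: A_seq=1015 A_ack=2122 B_seq=2317 B_ack=1015
After event 5: A_seq=1015 A_ack=2122 B_seq=2422 B_ack=1015
After event 6: A_seq=1015 A_ack=2122 B_seq=2422 B_ack=1015

Answer: 1015 2122 2422 1015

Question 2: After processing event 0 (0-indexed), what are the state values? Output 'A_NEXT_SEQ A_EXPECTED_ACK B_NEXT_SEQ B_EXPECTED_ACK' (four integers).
After event 0: A_seq=1000 A_ack=2122 B_seq=2122 B_ack=1000

1000 2122 2122 1000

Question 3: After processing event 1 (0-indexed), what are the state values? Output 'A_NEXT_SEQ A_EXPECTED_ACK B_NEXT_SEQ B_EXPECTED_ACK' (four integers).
After event 0: A_seq=1000 A_ack=2122 B_seq=2122 B_ack=1000
After event 1: A_seq=1000 A_ack=2122 B_seq=2197 B_ack=1000

1000 2122 2197 1000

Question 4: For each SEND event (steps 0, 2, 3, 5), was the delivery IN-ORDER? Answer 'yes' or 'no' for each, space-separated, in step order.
Answer: yes no yes no

Derivation:
Step 0: SEND seq=2000 -> in-order
Step 2: SEND seq=2197 -> out-of-order
Step 3: SEND seq=1000 -> in-order
Step 5: SEND seq=2317 -> out-of-order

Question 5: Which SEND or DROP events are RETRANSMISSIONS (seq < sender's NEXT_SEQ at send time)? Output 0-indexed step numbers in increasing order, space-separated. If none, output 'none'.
Step 0: SEND seq=2000 -> fresh
Step 1: DROP seq=2122 -> fresh
Step 2: SEND seq=2197 -> fresh
Step 3: SEND seq=1000 -> fresh
Step 5: SEND seq=2317 -> fresh

Answer: none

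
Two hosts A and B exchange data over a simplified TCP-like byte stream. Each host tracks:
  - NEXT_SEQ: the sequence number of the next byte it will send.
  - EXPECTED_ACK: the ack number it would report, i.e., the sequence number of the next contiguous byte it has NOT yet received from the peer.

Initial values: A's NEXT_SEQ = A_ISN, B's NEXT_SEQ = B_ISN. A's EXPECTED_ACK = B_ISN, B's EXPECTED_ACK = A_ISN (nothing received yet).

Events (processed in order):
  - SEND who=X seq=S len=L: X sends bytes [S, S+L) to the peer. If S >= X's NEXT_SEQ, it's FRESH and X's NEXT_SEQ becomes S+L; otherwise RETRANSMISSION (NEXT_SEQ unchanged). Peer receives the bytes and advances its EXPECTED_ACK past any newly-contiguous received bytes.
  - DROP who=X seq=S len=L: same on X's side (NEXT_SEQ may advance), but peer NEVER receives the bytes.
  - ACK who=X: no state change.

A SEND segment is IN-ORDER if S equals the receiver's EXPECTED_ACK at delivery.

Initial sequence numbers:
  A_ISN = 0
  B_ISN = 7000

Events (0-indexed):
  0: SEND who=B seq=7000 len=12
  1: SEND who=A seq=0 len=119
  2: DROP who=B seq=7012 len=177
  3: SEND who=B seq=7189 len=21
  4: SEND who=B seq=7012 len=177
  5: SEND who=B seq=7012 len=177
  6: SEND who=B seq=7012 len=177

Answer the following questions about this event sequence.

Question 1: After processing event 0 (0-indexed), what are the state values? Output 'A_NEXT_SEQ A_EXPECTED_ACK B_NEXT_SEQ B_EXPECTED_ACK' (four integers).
After event 0: A_seq=0 A_ack=7012 B_seq=7012 B_ack=0

0 7012 7012 0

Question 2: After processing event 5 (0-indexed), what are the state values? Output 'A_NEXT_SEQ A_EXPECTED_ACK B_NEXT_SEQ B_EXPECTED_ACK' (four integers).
After event 0: A_seq=0 A_ack=7012 B_seq=7012 B_ack=0
After event 1: A_seq=119 A_ack=7012 B_seq=7012 B_ack=119
After event 2: A_seq=119 A_ack=7012 B_seq=7189 B_ack=119
After event 3: A_seq=119 A_ack=7012 B_seq=7210 B_ack=119
After event 4: A_seq=119 A_ack=7210 B_seq=7210 B_ack=119
After event 5: A_seq=119 A_ack=7210 B_seq=7210 B_ack=119

119 7210 7210 119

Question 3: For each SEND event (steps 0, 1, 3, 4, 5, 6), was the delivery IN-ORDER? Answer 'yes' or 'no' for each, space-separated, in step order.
Answer: yes yes no yes no no

Derivation:
Step 0: SEND seq=7000 -> in-order
Step 1: SEND seq=0 -> in-order
Step 3: SEND seq=7189 -> out-of-order
Step 4: SEND seq=7012 -> in-order
Step 5: SEND seq=7012 -> out-of-order
Step 6: SEND seq=7012 -> out-of-order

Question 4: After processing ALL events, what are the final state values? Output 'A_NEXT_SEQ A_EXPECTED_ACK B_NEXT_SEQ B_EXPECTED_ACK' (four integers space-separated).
After event 0: A_seq=0 A_ack=7012 B_seq=7012 B_ack=0
After event 1: A_seq=119 A_ack=7012 B_seq=7012 B_ack=119
After event 2: A_seq=119 A_ack=7012 B_seq=7189 B_ack=119
After event 3: A_seq=119 A_ack=7012 B_seq=7210 B_ack=119
After event 4: A_seq=119 A_ack=7210 B_seq=7210 B_ack=119
After event 5: A_seq=119 A_ack=7210 B_seq=7210 B_ack=119
After event 6: A_seq=119 A_ack=7210 B_seq=7210 B_ack=119

Answer: 119 7210 7210 119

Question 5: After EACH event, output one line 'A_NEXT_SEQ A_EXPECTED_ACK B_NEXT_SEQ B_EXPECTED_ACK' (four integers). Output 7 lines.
0 7012 7012 0
119 7012 7012 119
119 7012 7189 119
119 7012 7210 119
119 7210 7210 119
119 7210 7210 119
119 7210 7210 119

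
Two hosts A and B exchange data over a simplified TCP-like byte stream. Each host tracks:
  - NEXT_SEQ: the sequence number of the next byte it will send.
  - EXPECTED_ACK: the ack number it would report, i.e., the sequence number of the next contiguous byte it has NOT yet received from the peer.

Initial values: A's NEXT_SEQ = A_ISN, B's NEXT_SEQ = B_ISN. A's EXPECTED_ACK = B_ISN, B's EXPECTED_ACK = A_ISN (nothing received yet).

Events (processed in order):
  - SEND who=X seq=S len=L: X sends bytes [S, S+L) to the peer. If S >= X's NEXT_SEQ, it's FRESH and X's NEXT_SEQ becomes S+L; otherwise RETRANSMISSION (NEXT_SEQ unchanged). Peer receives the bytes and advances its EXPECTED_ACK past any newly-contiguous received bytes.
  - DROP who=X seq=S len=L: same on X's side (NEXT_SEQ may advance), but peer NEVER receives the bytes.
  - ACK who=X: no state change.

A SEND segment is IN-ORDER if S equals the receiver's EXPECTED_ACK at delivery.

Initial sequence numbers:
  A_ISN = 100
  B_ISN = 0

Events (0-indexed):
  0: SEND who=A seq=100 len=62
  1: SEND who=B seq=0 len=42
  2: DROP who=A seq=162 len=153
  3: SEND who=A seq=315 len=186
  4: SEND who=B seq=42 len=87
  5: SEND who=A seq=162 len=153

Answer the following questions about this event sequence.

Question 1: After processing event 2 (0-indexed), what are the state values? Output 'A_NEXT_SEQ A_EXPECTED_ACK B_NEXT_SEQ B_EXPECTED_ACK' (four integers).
After event 0: A_seq=162 A_ack=0 B_seq=0 B_ack=162
After event 1: A_seq=162 A_ack=42 B_seq=42 B_ack=162
After event 2: A_seq=315 A_ack=42 B_seq=42 B_ack=162

315 42 42 162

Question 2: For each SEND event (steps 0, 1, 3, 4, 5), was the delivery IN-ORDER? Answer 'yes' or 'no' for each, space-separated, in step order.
Answer: yes yes no yes yes

Derivation:
Step 0: SEND seq=100 -> in-order
Step 1: SEND seq=0 -> in-order
Step 3: SEND seq=315 -> out-of-order
Step 4: SEND seq=42 -> in-order
Step 5: SEND seq=162 -> in-order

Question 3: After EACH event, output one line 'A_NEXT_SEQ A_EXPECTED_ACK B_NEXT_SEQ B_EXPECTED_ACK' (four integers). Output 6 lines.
162 0 0 162
162 42 42 162
315 42 42 162
501 42 42 162
501 129 129 162
501 129 129 501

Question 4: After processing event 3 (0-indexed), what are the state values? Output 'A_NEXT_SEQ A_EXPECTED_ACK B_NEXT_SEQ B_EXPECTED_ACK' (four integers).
After event 0: A_seq=162 A_ack=0 B_seq=0 B_ack=162
After event 1: A_seq=162 A_ack=42 B_seq=42 B_ack=162
After event 2: A_seq=315 A_ack=42 B_seq=42 B_ack=162
After event 3: A_seq=501 A_ack=42 B_seq=42 B_ack=162

501 42 42 162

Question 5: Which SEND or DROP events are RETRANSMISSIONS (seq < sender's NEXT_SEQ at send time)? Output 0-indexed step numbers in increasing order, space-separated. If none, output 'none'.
Step 0: SEND seq=100 -> fresh
Step 1: SEND seq=0 -> fresh
Step 2: DROP seq=162 -> fresh
Step 3: SEND seq=315 -> fresh
Step 4: SEND seq=42 -> fresh
Step 5: SEND seq=162 -> retransmit

Answer: 5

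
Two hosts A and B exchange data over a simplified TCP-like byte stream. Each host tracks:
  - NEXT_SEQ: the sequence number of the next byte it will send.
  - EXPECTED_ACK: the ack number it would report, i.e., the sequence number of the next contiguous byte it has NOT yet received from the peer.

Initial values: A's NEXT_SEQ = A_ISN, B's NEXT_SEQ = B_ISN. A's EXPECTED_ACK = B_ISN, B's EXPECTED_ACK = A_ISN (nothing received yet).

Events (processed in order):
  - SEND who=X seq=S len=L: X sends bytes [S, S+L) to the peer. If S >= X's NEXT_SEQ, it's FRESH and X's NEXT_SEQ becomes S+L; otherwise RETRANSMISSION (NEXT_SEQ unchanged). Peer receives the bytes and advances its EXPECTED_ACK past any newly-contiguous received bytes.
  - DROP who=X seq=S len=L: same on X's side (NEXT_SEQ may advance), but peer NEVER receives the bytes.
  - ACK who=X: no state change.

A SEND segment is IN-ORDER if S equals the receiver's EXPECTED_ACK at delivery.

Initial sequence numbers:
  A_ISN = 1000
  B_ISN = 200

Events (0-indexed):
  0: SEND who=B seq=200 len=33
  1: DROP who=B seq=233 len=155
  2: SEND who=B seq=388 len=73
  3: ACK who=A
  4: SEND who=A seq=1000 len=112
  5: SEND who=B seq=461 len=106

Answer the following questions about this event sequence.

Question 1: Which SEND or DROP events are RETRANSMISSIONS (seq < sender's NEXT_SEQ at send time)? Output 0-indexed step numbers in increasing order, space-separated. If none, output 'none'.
Answer: none

Derivation:
Step 0: SEND seq=200 -> fresh
Step 1: DROP seq=233 -> fresh
Step 2: SEND seq=388 -> fresh
Step 4: SEND seq=1000 -> fresh
Step 5: SEND seq=461 -> fresh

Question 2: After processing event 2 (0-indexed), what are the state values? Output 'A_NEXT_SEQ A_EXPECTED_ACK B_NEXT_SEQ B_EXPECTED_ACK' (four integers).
After event 0: A_seq=1000 A_ack=233 B_seq=233 B_ack=1000
After event 1: A_seq=1000 A_ack=233 B_seq=388 B_ack=1000
After event 2: A_seq=1000 A_ack=233 B_seq=461 B_ack=1000

1000 233 461 1000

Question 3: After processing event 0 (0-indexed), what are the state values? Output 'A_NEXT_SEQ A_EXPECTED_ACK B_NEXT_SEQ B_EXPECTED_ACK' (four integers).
After event 0: A_seq=1000 A_ack=233 B_seq=233 B_ack=1000

1000 233 233 1000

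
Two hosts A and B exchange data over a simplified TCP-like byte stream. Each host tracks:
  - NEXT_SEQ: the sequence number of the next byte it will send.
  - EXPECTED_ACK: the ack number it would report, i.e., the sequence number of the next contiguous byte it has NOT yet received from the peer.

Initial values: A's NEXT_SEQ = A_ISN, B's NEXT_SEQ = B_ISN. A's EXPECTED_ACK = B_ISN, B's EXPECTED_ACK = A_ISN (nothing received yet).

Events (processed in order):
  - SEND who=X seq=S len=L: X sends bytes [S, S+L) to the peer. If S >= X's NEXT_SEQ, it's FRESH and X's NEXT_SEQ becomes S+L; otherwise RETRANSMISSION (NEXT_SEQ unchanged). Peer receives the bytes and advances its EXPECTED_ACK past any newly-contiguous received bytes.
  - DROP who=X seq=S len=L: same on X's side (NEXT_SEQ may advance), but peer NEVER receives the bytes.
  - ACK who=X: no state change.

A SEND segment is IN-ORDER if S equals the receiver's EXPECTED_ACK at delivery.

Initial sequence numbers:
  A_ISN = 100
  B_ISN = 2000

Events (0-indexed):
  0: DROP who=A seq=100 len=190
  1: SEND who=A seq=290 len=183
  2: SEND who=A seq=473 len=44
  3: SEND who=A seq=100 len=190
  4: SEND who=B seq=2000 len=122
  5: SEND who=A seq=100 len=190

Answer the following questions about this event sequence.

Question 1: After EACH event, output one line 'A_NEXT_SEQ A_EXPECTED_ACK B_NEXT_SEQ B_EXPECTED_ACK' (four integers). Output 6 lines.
290 2000 2000 100
473 2000 2000 100
517 2000 2000 100
517 2000 2000 517
517 2122 2122 517
517 2122 2122 517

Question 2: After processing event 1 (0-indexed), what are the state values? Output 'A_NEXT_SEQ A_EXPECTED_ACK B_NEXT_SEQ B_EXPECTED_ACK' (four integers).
After event 0: A_seq=290 A_ack=2000 B_seq=2000 B_ack=100
After event 1: A_seq=473 A_ack=2000 B_seq=2000 B_ack=100

473 2000 2000 100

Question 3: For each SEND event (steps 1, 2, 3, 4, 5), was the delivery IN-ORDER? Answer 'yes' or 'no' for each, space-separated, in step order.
Answer: no no yes yes no

Derivation:
Step 1: SEND seq=290 -> out-of-order
Step 2: SEND seq=473 -> out-of-order
Step 3: SEND seq=100 -> in-order
Step 4: SEND seq=2000 -> in-order
Step 5: SEND seq=100 -> out-of-order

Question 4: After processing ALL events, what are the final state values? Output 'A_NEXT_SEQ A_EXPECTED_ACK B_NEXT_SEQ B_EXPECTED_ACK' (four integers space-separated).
After event 0: A_seq=290 A_ack=2000 B_seq=2000 B_ack=100
After event 1: A_seq=473 A_ack=2000 B_seq=2000 B_ack=100
After event 2: A_seq=517 A_ack=2000 B_seq=2000 B_ack=100
After event 3: A_seq=517 A_ack=2000 B_seq=2000 B_ack=517
After event 4: A_seq=517 A_ack=2122 B_seq=2122 B_ack=517
After event 5: A_seq=517 A_ack=2122 B_seq=2122 B_ack=517

Answer: 517 2122 2122 517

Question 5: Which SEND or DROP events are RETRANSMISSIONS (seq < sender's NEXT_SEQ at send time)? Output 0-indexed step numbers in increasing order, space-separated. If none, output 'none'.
Step 0: DROP seq=100 -> fresh
Step 1: SEND seq=290 -> fresh
Step 2: SEND seq=473 -> fresh
Step 3: SEND seq=100 -> retransmit
Step 4: SEND seq=2000 -> fresh
Step 5: SEND seq=100 -> retransmit

Answer: 3 5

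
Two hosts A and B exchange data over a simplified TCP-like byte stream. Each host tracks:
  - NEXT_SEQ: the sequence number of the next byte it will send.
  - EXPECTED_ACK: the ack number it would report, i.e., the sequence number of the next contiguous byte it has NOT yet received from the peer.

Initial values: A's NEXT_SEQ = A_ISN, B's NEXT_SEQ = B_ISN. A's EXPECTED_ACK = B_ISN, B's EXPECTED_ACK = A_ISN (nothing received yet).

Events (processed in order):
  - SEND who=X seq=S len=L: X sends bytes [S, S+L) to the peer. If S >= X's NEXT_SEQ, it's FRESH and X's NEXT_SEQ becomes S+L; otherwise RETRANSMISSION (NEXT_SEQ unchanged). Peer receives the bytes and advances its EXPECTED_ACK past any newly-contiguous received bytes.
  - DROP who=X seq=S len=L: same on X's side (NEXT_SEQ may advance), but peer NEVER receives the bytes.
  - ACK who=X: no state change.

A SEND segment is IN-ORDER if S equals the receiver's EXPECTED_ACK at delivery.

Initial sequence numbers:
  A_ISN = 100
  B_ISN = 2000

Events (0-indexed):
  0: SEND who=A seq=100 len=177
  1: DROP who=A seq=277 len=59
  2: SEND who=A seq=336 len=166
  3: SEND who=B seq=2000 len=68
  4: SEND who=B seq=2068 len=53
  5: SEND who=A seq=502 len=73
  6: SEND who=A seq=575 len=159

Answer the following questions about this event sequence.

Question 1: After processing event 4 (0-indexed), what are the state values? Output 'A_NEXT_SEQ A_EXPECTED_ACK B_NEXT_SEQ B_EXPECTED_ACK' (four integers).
After event 0: A_seq=277 A_ack=2000 B_seq=2000 B_ack=277
After event 1: A_seq=336 A_ack=2000 B_seq=2000 B_ack=277
After event 2: A_seq=502 A_ack=2000 B_seq=2000 B_ack=277
After event 3: A_seq=502 A_ack=2068 B_seq=2068 B_ack=277
After event 4: A_seq=502 A_ack=2121 B_seq=2121 B_ack=277

502 2121 2121 277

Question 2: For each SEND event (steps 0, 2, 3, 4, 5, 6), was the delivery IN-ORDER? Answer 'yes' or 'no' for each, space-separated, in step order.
Step 0: SEND seq=100 -> in-order
Step 2: SEND seq=336 -> out-of-order
Step 3: SEND seq=2000 -> in-order
Step 4: SEND seq=2068 -> in-order
Step 5: SEND seq=502 -> out-of-order
Step 6: SEND seq=575 -> out-of-order

Answer: yes no yes yes no no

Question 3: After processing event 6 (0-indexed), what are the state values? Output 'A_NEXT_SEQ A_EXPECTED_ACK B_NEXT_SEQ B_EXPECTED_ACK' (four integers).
After event 0: A_seq=277 A_ack=2000 B_seq=2000 B_ack=277
After event 1: A_seq=336 A_ack=2000 B_seq=2000 B_ack=277
After event 2: A_seq=502 A_ack=2000 B_seq=2000 B_ack=277
After event 3: A_seq=502 A_ack=2068 B_seq=2068 B_ack=277
After event 4: A_seq=502 A_ack=2121 B_seq=2121 B_ack=277
After event 5: A_seq=575 A_ack=2121 B_seq=2121 B_ack=277
After event 6: A_seq=734 A_ack=2121 B_seq=2121 B_ack=277

734 2121 2121 277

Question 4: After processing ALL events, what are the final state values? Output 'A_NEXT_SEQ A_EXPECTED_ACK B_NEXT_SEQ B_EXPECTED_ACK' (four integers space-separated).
Answer: 734 2121 2121 277

Derivation:
After event 0: A_seq=277 A_ack=2000 B_seq=2000 B_ack=277
After event 1: A_seq=336 A_ack=2000 B_seq=2000 B_ack=277
After event 2: A_seq=502 A_ack=2000 B_seq=2000 B_ack=277
After event 3: A_seq=502 A_ack=2068 B_seq=2068 B_ack=277
After event 4: A_seq=502 A_ack=2121 B_seq=2121 B_ack=277
After event 5: A_seq=575 A_ack=2121 B_seq=2121 B_ack=277
After event 6: A_seq=734 A_ack=2121 B_seq=2121 B_ack=277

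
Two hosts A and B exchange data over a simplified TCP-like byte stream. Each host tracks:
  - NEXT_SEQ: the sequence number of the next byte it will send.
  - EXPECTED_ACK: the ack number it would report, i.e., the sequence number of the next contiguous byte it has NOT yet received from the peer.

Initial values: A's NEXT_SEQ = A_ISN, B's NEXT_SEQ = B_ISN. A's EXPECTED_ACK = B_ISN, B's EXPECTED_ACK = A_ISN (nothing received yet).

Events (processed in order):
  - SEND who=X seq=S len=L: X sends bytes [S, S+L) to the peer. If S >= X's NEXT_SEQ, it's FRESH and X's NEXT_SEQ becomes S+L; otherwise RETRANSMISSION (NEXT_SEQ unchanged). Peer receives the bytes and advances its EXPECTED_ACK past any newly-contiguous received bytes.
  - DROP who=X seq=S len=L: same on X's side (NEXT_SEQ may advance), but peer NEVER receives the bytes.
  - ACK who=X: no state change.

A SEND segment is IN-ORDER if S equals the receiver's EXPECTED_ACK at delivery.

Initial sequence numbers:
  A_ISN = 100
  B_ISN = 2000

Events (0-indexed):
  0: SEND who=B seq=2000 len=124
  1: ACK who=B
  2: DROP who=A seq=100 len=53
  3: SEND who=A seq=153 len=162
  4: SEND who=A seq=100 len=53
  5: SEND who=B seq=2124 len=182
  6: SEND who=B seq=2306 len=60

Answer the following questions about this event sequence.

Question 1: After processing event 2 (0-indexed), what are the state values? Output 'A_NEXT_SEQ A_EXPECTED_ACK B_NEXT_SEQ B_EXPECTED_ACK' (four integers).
After event 0: A_seq=100 A_ack=2124 B_seq=2124 B_ack=100
After event 1: A_seq=100 A_ack=2124 B_seq=2124 B_ack=100
After event 2: A_seq=153 A_ack=2124 B_seq=2124 B_ack=100

153 2124 2124 100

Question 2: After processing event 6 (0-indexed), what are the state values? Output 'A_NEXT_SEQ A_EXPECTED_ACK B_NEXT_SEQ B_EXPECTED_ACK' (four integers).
After event 0: A_seq=100 A_ack=2124 B_seq=2124 B_ack=100
After event 1: A_seq=100 A_ack=2124 B_seq=2124 B_ack=100
After event 2: A_seq=153 A_ack=2124 B_seq=2124 B_ack=100
After event 3: A_seq=315 A_ack=2124 B_seq=2124 B_ack=100
After event 4: A_seq=315 A_ack=2124 B_seq=2124 B_ack=315
After event 5: A_seq=315 A_ack=2306 B_seq=2306 B_ack=315
After event 6: A_seq=315 A_ack=2366 B_seq=2366 B_ack=315

315 2366 2366 315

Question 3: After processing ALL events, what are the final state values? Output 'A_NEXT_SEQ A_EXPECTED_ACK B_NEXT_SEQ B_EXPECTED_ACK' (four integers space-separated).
Answer: 315 2366 2366 315

Derivation:
After event 0: A_seq=100 A_ack=2124 B_seq=2124 B_ack=100
After event 1: A_seq=100 A_ack=2124 B_seq=2124 B_ack=100
After event 2: A_seq=153 A_ack=2124 B_seq=2124 B_ack=100
After event 3: A_seq=315 A_ack=2124 B_seq=2124 B_ack=100
After event 4: A_seq=315 A_ack=2124 B_seq=2124 B_ack=315
After event 5: A_seq=315 A_ack=2306 B_seq=2306 B_ack=315
After event 6: A_seq=315 A_ack=2366 B_seq=2366 B_ack=315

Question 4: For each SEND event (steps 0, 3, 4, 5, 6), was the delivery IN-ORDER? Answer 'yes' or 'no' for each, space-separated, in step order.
Answer: yes no yes yes yes

Derivation:
Step 0: SEND seq=2000 -> in-order
Step 3: SEND seq=153 -> out-of-order
Step 4: SEND seq=100 -> in-order
Step 5: SEND seq=2124 -> in-order
Step 6: SEND seq=2306 -> in-order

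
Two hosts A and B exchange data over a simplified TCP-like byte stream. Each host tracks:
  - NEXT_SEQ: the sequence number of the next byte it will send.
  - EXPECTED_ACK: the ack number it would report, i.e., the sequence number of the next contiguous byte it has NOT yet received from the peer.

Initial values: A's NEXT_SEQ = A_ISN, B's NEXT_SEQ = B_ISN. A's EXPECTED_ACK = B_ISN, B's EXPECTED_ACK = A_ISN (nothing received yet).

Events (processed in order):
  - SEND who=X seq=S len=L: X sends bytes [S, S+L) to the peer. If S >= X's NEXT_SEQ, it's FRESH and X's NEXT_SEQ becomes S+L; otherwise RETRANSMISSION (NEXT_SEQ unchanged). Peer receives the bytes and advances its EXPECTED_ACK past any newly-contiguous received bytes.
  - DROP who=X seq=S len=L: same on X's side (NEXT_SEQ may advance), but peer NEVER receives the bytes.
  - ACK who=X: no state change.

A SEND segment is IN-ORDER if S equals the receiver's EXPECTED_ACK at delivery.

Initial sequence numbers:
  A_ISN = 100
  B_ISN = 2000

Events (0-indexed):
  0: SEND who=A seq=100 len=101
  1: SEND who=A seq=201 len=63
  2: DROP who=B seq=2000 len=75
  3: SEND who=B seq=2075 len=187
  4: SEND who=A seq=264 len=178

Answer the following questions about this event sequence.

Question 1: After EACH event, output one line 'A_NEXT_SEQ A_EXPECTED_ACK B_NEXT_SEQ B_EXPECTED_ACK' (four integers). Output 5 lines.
201 2000 2000 201
264 2000 2000 264
264 2000 2075 264
264 2000 2262 264
442 2000 2262 442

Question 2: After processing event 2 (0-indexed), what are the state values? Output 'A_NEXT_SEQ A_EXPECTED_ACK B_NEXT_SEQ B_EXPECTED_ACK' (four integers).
After event 0: A_seq=201 A_ack=2000 B_seq=2000 B_ack=201
After event 1: A_seq=264 A_ack=2000 B_seq=2000 B_ack=264
After event 2: A_seq=264 A_ack=2000 B_seq=2075 B_ack=264

264 2000 2075 264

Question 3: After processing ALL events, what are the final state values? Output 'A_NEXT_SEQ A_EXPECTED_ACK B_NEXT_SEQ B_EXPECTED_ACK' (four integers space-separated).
Answer: 442 2000 2262 442

Derivation:
After event 0: A_seq=201 A_ack=2000 B_seq=2000 B_ack=201
After event 1: A_seq=264 A_ack=2000 B_seq=2000 B_ack=264
After event 2: A_seq=264 A_ack=2000 B_seq=2075 B_ack=264
After event 3: A_seq=264 A_ack=2000 B_seq=2262 B_ack=264
After event 4: A_seq=442 A_ack=2000 B_seq=2262 B_ack=442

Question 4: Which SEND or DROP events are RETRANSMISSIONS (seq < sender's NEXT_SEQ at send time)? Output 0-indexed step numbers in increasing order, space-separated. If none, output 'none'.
Answer: none

Derivation:
Step 0: SEND seq=100 -> fresh
Step 1: SEND seq=201 -> fresh
Step 2: DROP seq=2000 -> fresh
Step 3: SEND seq=2075 -> fresh
Step 4: SEND seq=264 -> fresh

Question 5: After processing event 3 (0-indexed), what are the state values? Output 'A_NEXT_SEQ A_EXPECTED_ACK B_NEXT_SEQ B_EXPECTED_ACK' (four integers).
After event 0: A_seq=201 A_ack=2000 B_seq=2000 B_ack=201
After event 1: A_seq=264 A_ack=2000 B_seq=2000 B_ack=264
After event 2: A_seq=264 A_ack=2000 B_seq=2075 B_ack=264
After event 3: A_seq=264 A_ack=2000 B_seq=2262 B_ack=264

264 2000 2262 264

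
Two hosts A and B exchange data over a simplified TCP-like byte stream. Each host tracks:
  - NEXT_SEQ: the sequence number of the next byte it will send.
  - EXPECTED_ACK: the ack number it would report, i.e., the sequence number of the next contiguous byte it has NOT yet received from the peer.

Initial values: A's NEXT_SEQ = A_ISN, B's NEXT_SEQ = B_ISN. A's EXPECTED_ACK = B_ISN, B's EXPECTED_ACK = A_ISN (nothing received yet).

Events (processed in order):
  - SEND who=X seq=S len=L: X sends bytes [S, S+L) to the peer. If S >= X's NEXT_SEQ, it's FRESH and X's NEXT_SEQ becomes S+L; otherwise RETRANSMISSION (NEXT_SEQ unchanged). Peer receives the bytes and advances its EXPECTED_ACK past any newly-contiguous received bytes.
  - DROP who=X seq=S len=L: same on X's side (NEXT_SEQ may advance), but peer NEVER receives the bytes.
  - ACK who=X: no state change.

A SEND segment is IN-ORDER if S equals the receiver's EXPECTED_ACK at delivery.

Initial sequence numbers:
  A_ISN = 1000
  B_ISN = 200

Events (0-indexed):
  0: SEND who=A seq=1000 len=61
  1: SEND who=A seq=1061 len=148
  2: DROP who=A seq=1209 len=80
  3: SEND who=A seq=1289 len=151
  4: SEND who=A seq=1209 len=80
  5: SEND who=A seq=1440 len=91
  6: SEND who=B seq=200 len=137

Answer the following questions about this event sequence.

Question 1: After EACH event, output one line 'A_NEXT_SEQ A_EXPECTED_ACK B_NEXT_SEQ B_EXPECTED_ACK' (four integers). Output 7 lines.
1061 200 200 1061
1209 200 200 1209
1289 200 200 1209
1440 200 200 1209
1440 200 200 1440
1531 200 200 1531
1531 337 337 1531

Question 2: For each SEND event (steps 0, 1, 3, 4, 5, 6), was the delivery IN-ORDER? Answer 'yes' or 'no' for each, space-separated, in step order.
Answer: yes yes no yes yes yes

Derivation:
Step 0: SEND seq=1000 -> in-order
Step 1: SEND seq=1061 -> in-order
Step 3: SEND seq=1289 -> out-of-order
Step 4: SEND seq=1209 -> in-order
Step 5: SEND seq=1440 -> in-order
Step 6: SEND seq=200 -> in-order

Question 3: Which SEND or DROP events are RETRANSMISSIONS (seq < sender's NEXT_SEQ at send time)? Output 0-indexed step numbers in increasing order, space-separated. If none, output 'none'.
Step 0: SEND seq=1000 -> fresh
Step 1: SEND seq=1061 -> fresh
Step 2: DROP seq=1209 -> fresh
Step 3: SEND seq=1289 -> fresh
Step 4: SEND seq=1209 -> retransmit
Step 5: SEND seq=1440 -> fresh
Step 6: SEND seq=200 -> fresh

Answer: 4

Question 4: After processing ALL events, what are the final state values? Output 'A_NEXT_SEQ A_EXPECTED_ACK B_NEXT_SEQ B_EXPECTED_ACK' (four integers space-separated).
Answer: 1531 337 337 1531

Derivation:
After event 0: A_seq=1061 A_ack=200 B_seq=200 B_ack=1061
After event 1: A_seq=1209 A_ack=200 B_seq=200 B_ack=1209
After event 2: A_seq=1289 A_ack=200 B_seq=200 B_ack=1209
After event 3: A_seq=1440 A_ack=200 B_seq=200 B_ack=1209
After event 4: A_seq=1440 A_ack=200 B_seq=200 B_ack=1440
After event 5: A_seq=1531 A_ack=200 B_seq=200 B_ack=1531
After event 6: A_seq=1531 A_ack=337 B_seq=337 B_ack=1531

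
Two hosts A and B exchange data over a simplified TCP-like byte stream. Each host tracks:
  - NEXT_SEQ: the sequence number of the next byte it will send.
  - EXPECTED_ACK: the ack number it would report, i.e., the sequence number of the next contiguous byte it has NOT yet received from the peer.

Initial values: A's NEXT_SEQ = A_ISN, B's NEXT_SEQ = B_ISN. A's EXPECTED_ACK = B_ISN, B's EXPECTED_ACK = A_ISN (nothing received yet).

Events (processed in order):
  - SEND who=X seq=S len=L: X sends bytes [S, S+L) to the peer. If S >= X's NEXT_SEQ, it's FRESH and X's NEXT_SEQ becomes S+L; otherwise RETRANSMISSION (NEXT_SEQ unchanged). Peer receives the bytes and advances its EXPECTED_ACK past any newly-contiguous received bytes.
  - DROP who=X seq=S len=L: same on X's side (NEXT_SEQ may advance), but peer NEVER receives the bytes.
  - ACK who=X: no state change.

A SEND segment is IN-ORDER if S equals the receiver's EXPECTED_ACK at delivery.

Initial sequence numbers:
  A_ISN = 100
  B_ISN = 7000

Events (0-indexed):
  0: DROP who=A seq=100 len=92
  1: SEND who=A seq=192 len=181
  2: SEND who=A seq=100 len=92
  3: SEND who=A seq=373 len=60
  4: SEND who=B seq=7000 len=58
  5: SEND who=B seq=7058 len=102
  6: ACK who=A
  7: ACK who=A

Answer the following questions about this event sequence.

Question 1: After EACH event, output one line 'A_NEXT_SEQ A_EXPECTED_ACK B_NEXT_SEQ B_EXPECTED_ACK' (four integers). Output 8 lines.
192 7000 7000 100
373 7000 7000 100
373 7000 7000 373
433 7000 7000 433
433 7058 7058 433
433 7160 7160 433
433 7160 7160 433
433 7160 7160 433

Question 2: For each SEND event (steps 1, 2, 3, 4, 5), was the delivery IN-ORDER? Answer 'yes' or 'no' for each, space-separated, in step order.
Step 1: SEND seq=192 -> out-of-order
Step 2: SEND seq=100 -> in-order
Step 3: SEND seq=373 -> in-order
Step 4: SEND seq=7000 -> in-order
Step 5: SEND seq=7058 -> in-order

Answer: no yes yes yes yes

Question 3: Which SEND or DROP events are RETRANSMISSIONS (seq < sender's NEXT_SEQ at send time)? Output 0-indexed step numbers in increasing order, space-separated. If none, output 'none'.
Step 0: DROP seq=100 -> fresh
Step 1: SEND seq=192 -> fresh
Step 2: SEND seq=100 -> retransmit
Step 3: SEND seq=373 -> fresh
Step 4: SEND seq=7000 -> fresh
Step 5: SEND seq=7058 -> fresh

Answer: 2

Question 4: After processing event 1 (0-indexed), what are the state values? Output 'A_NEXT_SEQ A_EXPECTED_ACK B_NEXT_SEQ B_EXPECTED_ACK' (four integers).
After event 0: A_seq=192 A_ack=7000 B_seq=7000 B_ack=100
After event 1: A_seq=373 A_ack=7000 B_seq=7000 B_ack=100

373 7000 7000 100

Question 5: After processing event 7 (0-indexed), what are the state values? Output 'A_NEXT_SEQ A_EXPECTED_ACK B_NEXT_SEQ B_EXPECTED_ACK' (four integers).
After event 0: A_seq=192 A_ack=7000 B_seq=7000 B_ack=100
After event 1: A_seq=373 A_ack=7000 B_seq=7000 B_ack=100
After event 2: A_seq=373 A_ack=7000 B_seq=7000 B_ack=373
After event 3: A_seq=433 A_ack=7000 B_seq=7000 B_ack=433
After event 4: A_seq=433 A_ack=7058 B_seq=7058 B_ack=433
After event 5: A_seq=433 A_ack=7160 B_seq=7160 B_ack=433
After event 6: A_seq=433 A_ack=7160 B_seq=7160 B_ack=433
After event 7: A_seq=433 A_ack=7160 B_seq=7160 B_ack=433

433 7160 7160 433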